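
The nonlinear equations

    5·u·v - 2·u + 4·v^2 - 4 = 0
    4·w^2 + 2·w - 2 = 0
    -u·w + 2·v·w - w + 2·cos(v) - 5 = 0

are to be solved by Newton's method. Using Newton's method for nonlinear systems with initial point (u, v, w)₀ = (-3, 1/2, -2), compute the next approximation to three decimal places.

At (-3, 1/2, -2): F = (-4.500, 10.000, -9.24483).
Jacobian J = [[5·v - 2, 5·u + 8·v, 0], [0, 0, 8·w + 2], [-w, 2·w - 2·sin(v), -u + 2·v - 1]].
At the point, J = [[0.500, -11.000, 0.000], [0.000, 0.000, -14.000], [2.000, -4.95885, 3.000]] (det J = 273.28804).
Solving J·Δ = −F gives Δ = (2.859, -0.279, 0.714).
Then the next iterate is (u, v, w)₁ = (-0.141, 0.221, -1.286).

(-0.141, 0.221, -1.286)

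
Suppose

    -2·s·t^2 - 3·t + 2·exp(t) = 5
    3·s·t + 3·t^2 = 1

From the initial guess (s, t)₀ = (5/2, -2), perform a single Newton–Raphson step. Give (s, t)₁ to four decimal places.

At (5/2, -2): F = (-18.729329, -4.0000).
Jacobian J = [[-2·t^2, -4·s·t + 2·exp(t) - 3], [3·t, 3·s + 6·t]].
At the point, J = [[-8.0000, 17.270671], [-6.0000, -4.5000]] (det J = 139.624023).
Solving J·Δ = −F gives Δ = (-1.0984, 0.5757).
Then the next iterate is (s, t)₁ = (1.4016, -1.4243).

(1.4016, -1.4243)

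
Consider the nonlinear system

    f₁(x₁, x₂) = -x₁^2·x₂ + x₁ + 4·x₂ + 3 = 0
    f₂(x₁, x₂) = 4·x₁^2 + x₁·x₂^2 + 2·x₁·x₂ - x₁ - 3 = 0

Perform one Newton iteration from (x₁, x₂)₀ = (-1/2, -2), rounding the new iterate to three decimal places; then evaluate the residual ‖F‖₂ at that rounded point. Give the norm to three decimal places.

0.842

At (-1/2, -2): F = (-5.000, -1.500).
Jacobian J = [[-2·x₁·x₂ + 1, -x₁^2 + 4], [8·x₁ + x₂^2 + 2·x₂ - 1, 2·x₁·x₂ + 2·x₁]].
At the point, J = [[-1.000, 3.750], [-5.000, 1.000]] (det J = 17.750).
Solving J·Δ = −F gives Δ = (-0.035, 1.324).
Then the next iterate is (x₁, x₂)₁ = (-0.535, -0.676).
Re-evaluating at (-0.535, -0.676): F = (-0.04551, -0.84126), so ‖F‖₂ = 0.842.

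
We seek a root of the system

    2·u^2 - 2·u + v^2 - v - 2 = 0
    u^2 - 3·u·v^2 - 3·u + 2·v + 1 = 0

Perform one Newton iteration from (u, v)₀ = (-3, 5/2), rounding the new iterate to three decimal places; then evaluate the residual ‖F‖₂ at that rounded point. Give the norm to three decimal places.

23.891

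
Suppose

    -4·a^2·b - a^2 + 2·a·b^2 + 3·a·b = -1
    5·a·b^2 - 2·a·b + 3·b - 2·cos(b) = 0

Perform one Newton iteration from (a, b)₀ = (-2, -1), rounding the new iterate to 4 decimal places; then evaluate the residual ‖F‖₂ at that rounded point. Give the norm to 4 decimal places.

At (-2, -1): F = (15.0000, -18.080605).
Jacobian J = [[-8·a·b - 2·a + 2·b^2 + 3·b, -4·a^2 + 4·a·b + 3·a], [5·b^2 - 2·b, 10·a·b - 2·a + 2·sin(b) + 3]].
At the point, J = [[-13.0000, -14.0000], [7.0000, 25.317058]] (det J = -231.121754).
Solving J·Δ = −F gives Δ = (0.5479, 0.5627).
Then the next iterate is (a, b)₁ = (-1.4521, -0.4373).
Re-evaluating at (-1.4521, -0.4373): F = (3.929395, -5.782138), so ‖F‖₂ = 6.9909.

6.9909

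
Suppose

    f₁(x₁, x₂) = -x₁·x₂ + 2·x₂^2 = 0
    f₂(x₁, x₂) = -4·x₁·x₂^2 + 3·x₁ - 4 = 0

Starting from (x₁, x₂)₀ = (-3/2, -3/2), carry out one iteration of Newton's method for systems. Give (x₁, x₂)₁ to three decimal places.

(-1.833, -1.111)

At (-3/2, -3/2): F = (2.250, 5.000).
Jacobian J = [[-x₂, -x₁ + 4·x₂], [-4·x₂^2 + 3, -8·x₁·x₂]].
At the point, J = [[1.500, -4.500], [-6.000, -18.000]] (det J = -54.000).
Solving J·Δ = −F gives Δ = (-0.333, 0.389).
Then the next iterate is (x₁, x₂)₁ = (-1.833, -1.111).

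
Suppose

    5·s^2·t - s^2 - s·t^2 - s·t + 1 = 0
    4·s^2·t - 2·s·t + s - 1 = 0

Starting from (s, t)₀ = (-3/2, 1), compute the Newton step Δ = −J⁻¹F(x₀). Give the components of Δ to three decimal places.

At (-3/2, 1): F = (13.000, 9.500).
Jacobian J = [[10·s·t - 2·s - t^2 - t, 5·s^2 - 2·s·t - s], [8·s·t - 2·t + 1, 4·s^2 - 2·s]].
At the point, J = [[-14.000, 15.750], [-13.000, 12.000]] (det J = 36.750).
Solving J·Δ = −F gives Δ = (-0.173, -0.980).

(-0.173, -0.980)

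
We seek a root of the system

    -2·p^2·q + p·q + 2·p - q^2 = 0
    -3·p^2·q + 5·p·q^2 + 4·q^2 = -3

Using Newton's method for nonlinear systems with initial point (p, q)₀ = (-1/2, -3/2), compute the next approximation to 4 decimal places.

(-16.0000, -20.0000)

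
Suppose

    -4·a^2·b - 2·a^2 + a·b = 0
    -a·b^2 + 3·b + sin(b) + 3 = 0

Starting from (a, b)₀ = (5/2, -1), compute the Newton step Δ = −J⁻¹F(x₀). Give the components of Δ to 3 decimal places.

At (5/2, -1): F = (10.000, -3.34147).
Jacobian J = [[-8·a·b - 4·a + b, -4·a^2 + a], [-b^2, -2·a·b + cos(b) + 3]].
At the point, J = [[9.000, -22.500], [-1.000, 8.54030]] (det J = 54.36272).
Solving J·Δ = −F gives Δ = (-0.188, 0.369).

(-0.188, 0.369)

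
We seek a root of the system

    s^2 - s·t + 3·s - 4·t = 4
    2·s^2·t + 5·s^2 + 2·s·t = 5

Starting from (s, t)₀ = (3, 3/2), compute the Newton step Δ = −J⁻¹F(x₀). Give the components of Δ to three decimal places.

At (3, 3/2): F = (3.500, 76.000).
Jacobian J = [[2·s - t + 3, -s - 4], [4·s·t + 10·s + 2·t, 2·s^2 + 2·s]].
At the point, J = [[7.500, -7.000], [51.000, 24.000]] (det J = 537.000).
Solving J·Δ = −F gives Δ = (-1.147, -0.729).

(-1.147, -0.729)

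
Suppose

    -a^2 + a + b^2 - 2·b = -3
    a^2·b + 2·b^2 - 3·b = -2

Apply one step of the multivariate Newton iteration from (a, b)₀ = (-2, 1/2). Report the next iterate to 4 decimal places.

(-1.3654, -0.0769)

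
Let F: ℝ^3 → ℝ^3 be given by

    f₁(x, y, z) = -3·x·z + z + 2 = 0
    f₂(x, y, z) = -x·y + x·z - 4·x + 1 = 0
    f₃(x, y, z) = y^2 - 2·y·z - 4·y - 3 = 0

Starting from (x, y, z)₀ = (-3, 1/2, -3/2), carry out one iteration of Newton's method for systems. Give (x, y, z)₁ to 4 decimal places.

(7.1111, 11.1389, -4.7500)

At (-3, 1/2, -3/2): F = (-13.0000, 19.0000, -3.2500).
Jacobian J = [[-3·z, 0, -3·x + 1], [-y + z - 4, -x, x], [0, 2·y - 2·z - 4, -2·y]].
At the point, J = [[4.5000, 0.0000, 10.0000], [-6.0000, 3.0000, -3.0000], [0.0000, 0.0000, -1.0000]] (det J = -13.5000).
Solving J·Δ = −F gives Δ = (10.1111, 10.6389, -3.2500).
Then the next iterate is (x, y, z)₁ = (7.1111, 11.1389, -4.7500).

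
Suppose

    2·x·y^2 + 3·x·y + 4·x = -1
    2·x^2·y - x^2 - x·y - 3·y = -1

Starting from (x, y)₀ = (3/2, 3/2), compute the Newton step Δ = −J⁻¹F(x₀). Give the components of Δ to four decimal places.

(0.2778, -1.7860)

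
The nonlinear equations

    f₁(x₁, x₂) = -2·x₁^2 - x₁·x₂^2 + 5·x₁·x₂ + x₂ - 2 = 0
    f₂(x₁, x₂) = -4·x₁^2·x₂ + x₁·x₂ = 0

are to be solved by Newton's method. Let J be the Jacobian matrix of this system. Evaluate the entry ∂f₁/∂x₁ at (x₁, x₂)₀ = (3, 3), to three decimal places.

-6.000

∂f₁/∂x₁ = -4·x₁ - x₂^2 + 5·x₂.
At (3, 3) this is -6.000.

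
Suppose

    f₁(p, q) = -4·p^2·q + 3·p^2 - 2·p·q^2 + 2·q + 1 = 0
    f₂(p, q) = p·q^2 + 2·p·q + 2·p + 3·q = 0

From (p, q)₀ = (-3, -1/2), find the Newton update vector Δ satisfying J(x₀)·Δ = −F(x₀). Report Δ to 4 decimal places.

(4.2000, -2.0400)

At (-3, -1/2): F = (46.5000, -5.2500).
Jacobian J = [[-8·p·q + 6·p - 2·q^2, -4·p^2 - 4·p·q + 2], [q^2 + 2·q + 2, 2·p·q + 2·p + 3]].
At the point, J = [[-30.5000, -40.0000], [1.2500, 0.0000]] (det J = 50.0000).
Solving J·Δ = −F gives Δ = (4.2000, -2.0400).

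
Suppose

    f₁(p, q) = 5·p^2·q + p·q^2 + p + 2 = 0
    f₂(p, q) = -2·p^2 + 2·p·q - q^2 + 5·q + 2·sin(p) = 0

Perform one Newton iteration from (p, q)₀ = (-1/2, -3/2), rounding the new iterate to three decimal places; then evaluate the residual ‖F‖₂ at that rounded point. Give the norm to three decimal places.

2.880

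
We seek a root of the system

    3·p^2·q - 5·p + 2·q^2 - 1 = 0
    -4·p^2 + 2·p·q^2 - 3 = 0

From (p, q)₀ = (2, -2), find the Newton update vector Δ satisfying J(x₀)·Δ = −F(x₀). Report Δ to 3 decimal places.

(-0.895, 0.260)

At (2, -2): F = (-27.000, -3.000).
Jacobian J = [[6·p·q - 5, 3·p^2 + 4·q], [-8·p + 2·q^2, 4·p·q]].
At the point, J = [[-29.000, 4.000], [-8.000, -16.000]] (det J = 496.000).
Solving J·Δ = −F gives Δ = (-0.895, 0.260).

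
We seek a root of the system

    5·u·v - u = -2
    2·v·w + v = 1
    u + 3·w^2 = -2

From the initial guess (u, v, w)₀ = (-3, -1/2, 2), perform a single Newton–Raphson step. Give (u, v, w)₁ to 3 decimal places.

(-1.538, -0.008, 0.962)

At (-3, -1/2, 2): F = (12.500, -3.500, 11.000).
Jacobian J = [[5·v - 1, 5·u, 0], [0, 2·w + 1, 2·v], [1, 0, 6·w]].
At the point, J = [[-3.500, -15.000, 0.000], [0.000, 5.000, -1.000], [1.000, 0.000, 12.000]] (det J = -195.000).
Solving J·Δ = −F gives Δ = (1.462, 0.492, -1.038).
Then the next iterate is (u, v, w)₁ = (-1.538, -0.008, 0.962).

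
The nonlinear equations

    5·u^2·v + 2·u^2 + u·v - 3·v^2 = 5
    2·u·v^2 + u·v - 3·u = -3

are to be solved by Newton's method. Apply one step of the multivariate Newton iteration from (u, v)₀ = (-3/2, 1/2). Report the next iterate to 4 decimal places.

At (-3/2, 1/2): F = (3.6250, 6.0000).
Jacobian J = [[10·u·v + 4·u + v, 5·u^2 + u - 6·v], [2·v^2 + v - 3, 4·u·v + u]].
At the point, J = [[-13.0000, 6.7500], [-2.0000, -4.5000]] (det J = 72.0000).
Solving J·Δ = −F gives Δ = (0.7891, 0.9826).
Then the next iterate is (u, v)₁ = (-0.7109, 1.4826).

(-0.7109, 1.4826)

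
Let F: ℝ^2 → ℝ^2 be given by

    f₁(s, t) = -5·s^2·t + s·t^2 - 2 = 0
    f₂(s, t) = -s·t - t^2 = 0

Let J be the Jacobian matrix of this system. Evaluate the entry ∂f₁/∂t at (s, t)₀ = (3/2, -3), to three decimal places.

-20.250

∂f₁/∂t = -5·s^2 + 2·s·t.
At (3/2, -3) this is -20.250.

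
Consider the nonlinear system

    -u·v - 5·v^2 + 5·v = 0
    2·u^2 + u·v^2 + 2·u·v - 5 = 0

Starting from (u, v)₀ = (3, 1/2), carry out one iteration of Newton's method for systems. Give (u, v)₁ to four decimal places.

At (3, 1/2): F = (-0.2500, 16.7500).
Jacobian J = [[-v, -u - 10·v + 5], [4·u + v^2 + 2·v, 2·u·v + 2·u]].
At the point, J = [[-0.5000, -3.0000], [13.2500, 9.0000]] (det J = 35.2500).
Solving J·Δ = −F gives Δ = (-1.3617, 0.1436).
Then the next iterate is (u, v)₁ = (1.6383, 0.6436).

(1.6383, 0.6436)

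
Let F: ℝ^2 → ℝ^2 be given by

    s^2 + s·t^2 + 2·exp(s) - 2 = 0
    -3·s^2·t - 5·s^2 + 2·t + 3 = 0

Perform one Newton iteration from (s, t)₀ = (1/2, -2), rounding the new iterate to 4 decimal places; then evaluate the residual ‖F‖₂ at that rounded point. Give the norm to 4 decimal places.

At (1/2, -2): F = (3.547443, -0.7500).
Jacobian J = [[2·s + t^2 + 2·exp(s), 2·s·t], [-6·s·t - 10·s, -3·s^2 + 2]].
At the point, J = [[8.297443, -2.0000], [1.0000, 1.2500]] (det J = 12.371803).
Solving J·Δ = −F gives Δ = (-0.2372, 0.7897).
Then the next iterate is (s, t)₁ = (0.2628, -1.2103).
Re-evaluating at (0.2628, -1.2103): F = (1.055153, 0.484845), so ‖F‖₂ = 1.1612.

1.1612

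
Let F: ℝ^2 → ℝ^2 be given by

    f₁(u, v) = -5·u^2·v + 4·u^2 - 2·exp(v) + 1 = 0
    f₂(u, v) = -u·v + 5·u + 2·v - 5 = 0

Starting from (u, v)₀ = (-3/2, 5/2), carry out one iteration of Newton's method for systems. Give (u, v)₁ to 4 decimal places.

At (-3/2, 5/2): F = (-42.489988, -3.7500).
Jacobian J = [[-10·u·v + 8·u, -5·u^2 - 2·exp(v)], [-v + 5, -u + 2]].
At the point, J = [[25.5000, -35.614988], [2.5000, 3.5000]] (det J = 178.287470).
Solving J·Δ = −F gives Δ = (1.5832, -0.0595).
Then the next iterate is (u, v)₁ = (0.0832, 2.4405).

(0.0832, 2.4405)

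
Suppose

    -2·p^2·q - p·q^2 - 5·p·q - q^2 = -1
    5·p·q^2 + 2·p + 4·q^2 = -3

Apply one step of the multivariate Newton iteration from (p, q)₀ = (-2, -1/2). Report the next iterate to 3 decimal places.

At (-2, -1/2): F = (0.250, -2.500).
Jacobian J = [[-4·p·q - q^2 - 5·q, -2·p^2 - 2·p·q - 5·p - 2·q], [5·q^2 + 2, 10·p·q + 8·q]].
At the point, J = [[-1.750, 1.000], [3.250, 6.000]] (det J = -13.750).
Solving J·Δ = −F gives Δ = (0.291, 0.259).
Then the next iterate is (p, q)₁ = (-1.709, -0.241).

(-1.709, -0.241)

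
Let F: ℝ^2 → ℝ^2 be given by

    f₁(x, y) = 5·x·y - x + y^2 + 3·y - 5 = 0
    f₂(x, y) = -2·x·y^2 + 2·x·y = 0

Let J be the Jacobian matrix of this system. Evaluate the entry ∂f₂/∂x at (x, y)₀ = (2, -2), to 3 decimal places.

∂f₂/∂x = -2·y^2 + 2·y.
At (2, -2) this is -12.000.

-12.000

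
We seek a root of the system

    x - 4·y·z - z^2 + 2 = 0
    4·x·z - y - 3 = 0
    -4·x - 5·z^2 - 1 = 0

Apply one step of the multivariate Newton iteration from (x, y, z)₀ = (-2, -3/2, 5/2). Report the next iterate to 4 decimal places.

(-0.7033, -0.6131, 1.3225)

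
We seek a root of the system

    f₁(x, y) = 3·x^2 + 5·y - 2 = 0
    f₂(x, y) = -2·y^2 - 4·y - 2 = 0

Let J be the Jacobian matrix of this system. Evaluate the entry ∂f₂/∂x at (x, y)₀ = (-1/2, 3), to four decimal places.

∂f₂/∂x = 0.
At (-1/2, 3) this is 0.0000.

0.0000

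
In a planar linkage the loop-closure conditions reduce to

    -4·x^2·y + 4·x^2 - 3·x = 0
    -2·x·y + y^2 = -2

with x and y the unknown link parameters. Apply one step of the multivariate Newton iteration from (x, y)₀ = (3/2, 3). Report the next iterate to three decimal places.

(1.133, 1.600)

At (3/2, 3): F = (-22.500, 2.000).
Jacobian J = [[-8·x·y + 8·x - 3, -4·x^2], [-2·y, -2·x + 2·y]].
At the point, J = [[-27.000, -9.000], [-6.000, 3.000]] (det J = -135.000).
Solving J·Δ = −F gives Δ = (-0.367, -1.400).
Then the next iterate is (x, y)₁ = (1.133, 1.600).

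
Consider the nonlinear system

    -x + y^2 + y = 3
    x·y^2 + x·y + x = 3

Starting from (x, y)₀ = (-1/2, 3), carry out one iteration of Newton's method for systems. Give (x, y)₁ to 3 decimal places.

(-0.120, 1.697)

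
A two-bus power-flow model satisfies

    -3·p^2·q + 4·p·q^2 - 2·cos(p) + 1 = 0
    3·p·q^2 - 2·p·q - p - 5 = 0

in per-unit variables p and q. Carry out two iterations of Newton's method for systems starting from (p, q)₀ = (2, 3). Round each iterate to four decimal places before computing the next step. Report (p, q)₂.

(2.0634, 1.4994)

At (2, 3): F = (37.832294, 35.0000).
Jacobian J = [[-6·p·q + 4·q^2 + 2·sin(p), -3·p^2 + 8·p·q], [3·q^2 - 2·q - 1, 6·p·q - 2·p]].
At the point, J = [[1.818595, 36.0000], [20.0000, 32.0000]] (det J = -661.804965).
Solving J·Δ = −F gives Δ = (-0.0746, -1.0471).
Then the next iterate is (p, q)₁ = (1.9254, 1.9529).
Round to (1.9254, 1.9529) and repeat: F = (9.347773, 7.583751), J = [[-5.429840, 18.959414], [6.535655, 18.709882]].
Δ = (0.1380, -0.4535), so (p, q)₂ = (2.0634, 1.4994).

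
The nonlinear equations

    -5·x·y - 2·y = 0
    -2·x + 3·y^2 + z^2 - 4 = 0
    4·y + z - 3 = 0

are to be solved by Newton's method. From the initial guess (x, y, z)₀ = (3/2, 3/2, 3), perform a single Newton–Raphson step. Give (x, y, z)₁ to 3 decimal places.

(1.983, -0.381, 4.524)

At (3/2, 3/2, 3): F = (-14.250, 8.750, 6.000).
Jacobian J = [[-5·y, -5·x - 2, 0], [-2, 6·y, 2·z], [0, 4, 1]].
At the point, J = [[-7.500, -9.500, 0.000], [-2.000, 9.000, 6.000], [0.000, 4.000, 1.000]] (det J = 93.500).
Solving J·Δ = −F gives Δ = (0.483, -1.881, 1.524).
Then the next iterate is (x, y, z)₁ = (1.983, -0.381, 4.524).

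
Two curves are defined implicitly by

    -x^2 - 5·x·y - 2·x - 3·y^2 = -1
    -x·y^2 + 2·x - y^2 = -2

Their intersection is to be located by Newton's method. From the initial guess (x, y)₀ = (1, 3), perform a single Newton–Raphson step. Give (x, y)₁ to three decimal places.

At (1, 3): F = (-44.000, -14.000).
Jacobian J = [[-2·x - 5·y - 2, -5·x - 6·y], [-y^2 + 2, -2·x·y - 2·y]].
At the point, J = [[-19.000, -23.000], [-7.000, -12.000]] (det J = 67.000).
Solving J·Δ = −F gives Δ = (-3.075, 0.627).
Then the next iterate is (x, y)₁ = (-2.075, 3.627).

(-2.075, 3.627)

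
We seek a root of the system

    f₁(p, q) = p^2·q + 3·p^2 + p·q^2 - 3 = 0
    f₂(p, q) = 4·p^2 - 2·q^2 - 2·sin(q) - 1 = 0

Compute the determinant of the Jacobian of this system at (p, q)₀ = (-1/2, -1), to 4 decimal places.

2.0806

J = [[2·p·q + 6·p + q^2, p^2 + 2·p·q], [8·p, -4·q - 2·cos(q)]].
At the point, J = [[-1.0000, 1.2500], [-4.0000, 2.919395]].
det J = 2.0806.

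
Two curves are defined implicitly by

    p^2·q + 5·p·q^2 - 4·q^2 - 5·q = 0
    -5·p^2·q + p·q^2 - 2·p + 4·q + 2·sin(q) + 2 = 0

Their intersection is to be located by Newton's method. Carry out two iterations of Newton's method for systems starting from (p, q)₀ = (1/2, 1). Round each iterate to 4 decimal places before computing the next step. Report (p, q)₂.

At (1/2, 1): F = (-6.2500, 5.932942).
Jacobian J = [[2·p·q + 5·q^2, p^2 + 10·p·q - 8·q - 5], [-10·p·q + q^2 - 2, -5·p^2 + 2·p·q + 2·cos(q) + 4]].
At the point, J = [[6.0000, -7.7500], [-6.0000, 4.830605]] (det J = -17.516372).
Solving J·Δ = −F gives Δ = (0.9014, -0.1086).
Then the next iterate is (p, q)₁ = (1.4014, 0.8914).
Round to (1.4014, 0.8914) and repeat: F = (-0.317016, -3.320952), J = [[6.471386, 2.324802], [-13.697486, -2.064547]].
Δ = (-0.4531, 1.3977), so (p, q)₂ = (0.9483, 2.2891).

(0.9483, 2.2891)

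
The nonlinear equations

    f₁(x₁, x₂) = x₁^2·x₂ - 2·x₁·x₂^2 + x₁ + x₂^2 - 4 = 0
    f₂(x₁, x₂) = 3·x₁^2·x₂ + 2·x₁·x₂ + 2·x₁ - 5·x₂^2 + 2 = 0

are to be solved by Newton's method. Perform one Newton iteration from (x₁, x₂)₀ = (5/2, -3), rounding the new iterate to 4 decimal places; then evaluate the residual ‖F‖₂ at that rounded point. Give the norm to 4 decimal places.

14.7073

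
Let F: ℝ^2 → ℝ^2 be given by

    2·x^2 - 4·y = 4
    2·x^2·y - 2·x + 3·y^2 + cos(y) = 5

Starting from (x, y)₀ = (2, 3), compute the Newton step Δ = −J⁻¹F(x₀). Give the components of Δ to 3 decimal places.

At (2, 3): F = (-8.000, 41.01001).
Jacobian J = [[4·x, -4], [4·x·y - 2, 2·x^2 + 6·y - sin(y)]].
At the point, J = [[8.000, -4.000], [22.000, 25.85888]] (det J = 294.87104).
Solving J·Δ = −F gives Δ = (0.145, -1.709).

(0.145, -1.709)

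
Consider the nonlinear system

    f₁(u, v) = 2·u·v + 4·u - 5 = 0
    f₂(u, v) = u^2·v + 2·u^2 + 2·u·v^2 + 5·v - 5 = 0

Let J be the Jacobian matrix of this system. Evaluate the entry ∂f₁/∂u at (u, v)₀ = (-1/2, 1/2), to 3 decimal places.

5.000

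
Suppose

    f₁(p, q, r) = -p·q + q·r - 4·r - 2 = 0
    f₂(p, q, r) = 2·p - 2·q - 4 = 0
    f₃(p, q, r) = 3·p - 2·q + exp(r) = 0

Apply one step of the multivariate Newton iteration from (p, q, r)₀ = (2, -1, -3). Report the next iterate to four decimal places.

At (2, -1, -3): F = (15.0000, 2.0000, 8.049787).
Jacobian J = [[-q, -p + r, q - 4], [2, -2, 0], [3, -2, exp(r)]].
At the point, J = [[1.0000, -5.0000, -5.0000], [2.0000, -2.0000, 0.0000], [3.0000, -2.0000, 0.049787]] (det J = -9.601703).
Solving J·Δ = −F gives Δ = (-6.4044, -5.4044, 7.1236).
Then the next iterate is (p, q, r)₁ = (-4.4044, -6.4044, 4.1236).

(-4.4044, -6.4044, 4.1236)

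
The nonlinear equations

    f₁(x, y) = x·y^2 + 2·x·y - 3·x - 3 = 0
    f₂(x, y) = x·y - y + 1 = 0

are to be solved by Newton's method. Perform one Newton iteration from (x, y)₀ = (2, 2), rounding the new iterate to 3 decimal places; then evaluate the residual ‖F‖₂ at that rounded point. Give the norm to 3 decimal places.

At (2, 2): F = (7.000, 3.000).
Jacobian J = [[y^2 + 2·y - 3, 2·x·y + 2·x], [y, x - 1]].
At the point, J = [[5.000, 12.000], [2.000, 1.000]] (det J = -19.000).
Solving J·Δ = −F gives Δ = (-1.526, 0.053).
Then the next iterate is (x, y)₁ = (0.474, 2.053).
Re-evaluating at (0.474, 2.053): F = (-0.47794, -0.07988), so ‖F‖₂ = 0.485.

0.485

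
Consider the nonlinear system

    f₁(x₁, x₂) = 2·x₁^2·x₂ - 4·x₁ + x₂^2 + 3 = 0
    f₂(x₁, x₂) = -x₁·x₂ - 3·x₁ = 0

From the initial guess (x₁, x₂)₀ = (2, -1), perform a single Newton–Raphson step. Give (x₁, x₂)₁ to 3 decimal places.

At (2, -1): F = (-12.000, -4.000).
Jacobian J = [[4·x₁·x₂ - 4, 2·x₁^2 + 2·x₂], [-x₂ - 3, -x₁]].
At the point, J = [[-12.000, 6.000], [-2.000, -2.000]] (det J = 36.000).
Solving J·Δ = −F gives Δ = (-1.333, -0.667).
Then the next iterate is (x₁, x₂)₁ = (0.667, -1.667).

(0.667, -1.667)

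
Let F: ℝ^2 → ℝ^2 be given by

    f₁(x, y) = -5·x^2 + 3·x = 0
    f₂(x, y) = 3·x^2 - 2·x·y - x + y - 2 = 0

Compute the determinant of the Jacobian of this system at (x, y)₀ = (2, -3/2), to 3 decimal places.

J = [[-10·x + 3, 0], [6·x - 2·y - 1, -2·x + 1]].
At the point, J = [[-17.000, 0.000], [14.000, -3.000]].
det J = 51.000.

51.000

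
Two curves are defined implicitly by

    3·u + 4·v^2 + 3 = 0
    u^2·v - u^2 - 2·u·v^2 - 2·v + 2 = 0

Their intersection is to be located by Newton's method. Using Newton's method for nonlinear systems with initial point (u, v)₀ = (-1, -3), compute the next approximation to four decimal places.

At (-1, -3): F = (36.0000, 22.0000).
Jacobian J = [[3, 8·v], [2·u·v - 2·u - 2·v^2, u^2 - 4·u·v - 2]].
At the point, J = [[3.0000, -24.0000], [-10.0000, -13.0000]] (det J = -279.0000).
Solving J·Δ = −F gives Δ = (0.2151, 1.5269).
Then the next iterate is (u, v)₁ = (-0.7849, -1.4731).

(-0.7849, -1.4731)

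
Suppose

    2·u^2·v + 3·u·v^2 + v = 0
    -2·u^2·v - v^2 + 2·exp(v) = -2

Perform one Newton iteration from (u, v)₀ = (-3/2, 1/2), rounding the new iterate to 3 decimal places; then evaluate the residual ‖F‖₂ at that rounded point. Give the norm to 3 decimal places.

954.234

At (-3/2, 1/2): F = (1.625, 2.79744).
Jacobian J = [[4·u·v + 3·v^2, 2·u^2 + 6·u·v + 1], [-4·u·v, -2·u^2 - 2·v + 2·exp(v)]].
At the point, J = [[-2.250, 1.000], [3.000, -2.20256]] (det J = 1.95575).
Solving J·Δ = −F gives Δ = (3.260, 5.711).
Then the next iterate is (u, v)₁ = (1.760, 6.211).
Re-evaluating at (1.760, 6.211): F = (248.37342, 921.34349), so ‖F‖₂ = 954.234.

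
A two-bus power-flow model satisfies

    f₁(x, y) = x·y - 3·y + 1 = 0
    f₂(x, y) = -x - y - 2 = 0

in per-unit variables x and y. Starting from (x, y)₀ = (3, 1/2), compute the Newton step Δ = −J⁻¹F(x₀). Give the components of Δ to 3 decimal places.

At (3, 1/2): F = (1.000, -5.500).
Jacobian J = [[y, x - 3], [-1, -1]].
At the point, J = [[0.500, 0.000], [-1.000, -1.000]] (det J = -0.500).
Solving J·Δ = −F gives Δ = (-2.000, -3.500).

(-2.000, -3.500)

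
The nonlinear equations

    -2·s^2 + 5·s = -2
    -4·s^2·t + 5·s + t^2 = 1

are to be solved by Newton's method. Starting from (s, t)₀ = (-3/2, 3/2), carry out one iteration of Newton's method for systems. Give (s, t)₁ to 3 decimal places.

(-0.591, 1.693)

At (-3/2, 3/2): F = (-10.000, -19.750).
Jacobian J = [[-4·s + 5, 0], [-8·s·t + 5, -4·s^2 + 2·t]].
At the point, J = [[11.000, 0.000], [23.000, -6.000]] (det J = -66.000).
Solving J·Δ = −F gives Δ = (0.909, 0.193).
Then the next iterate is (s, t)₁ = (-0.591, 1.693).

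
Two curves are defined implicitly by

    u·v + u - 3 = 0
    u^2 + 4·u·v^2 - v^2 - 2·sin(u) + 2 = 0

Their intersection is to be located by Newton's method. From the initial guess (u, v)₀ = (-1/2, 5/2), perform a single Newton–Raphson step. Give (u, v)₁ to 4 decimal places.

(1.0342, 3.7391)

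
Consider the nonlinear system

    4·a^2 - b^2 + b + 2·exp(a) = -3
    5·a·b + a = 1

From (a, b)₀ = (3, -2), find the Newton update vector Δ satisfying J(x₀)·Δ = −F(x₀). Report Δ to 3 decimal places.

At (3, -2): F = (73.17107, -28.000).
Jacobian J = [[8·a + 2·exp(a), -2·b + 1], [5·b + 1, 5·a]].
At the point, J = [[64.17107, 5.000], [-9.000, 15.000]] (det J = 1007.56611).
Solving J·Δ = −F gives Δ = (-1.228, 1.130).

(-1.228, 1.130)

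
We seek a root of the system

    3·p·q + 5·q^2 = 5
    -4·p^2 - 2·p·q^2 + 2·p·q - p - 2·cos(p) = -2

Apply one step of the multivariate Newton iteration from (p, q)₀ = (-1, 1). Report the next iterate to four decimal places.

(-0.7257, 1.3110)

At (-1, 1): F = (-3.0000, -2.080605).
Jacobian J = [[3·q, 3·p + 10·q], [-8·p - 2·q^2 + 2·q + 2·sin(p) - 1, -4·p·q + 2·p]].
At the point, J = [[3.0000, 7.0000], [5.317058, 2.0000]] (det J = -31.219406).
Solving J·Δ = −F gives Δ = (0.2743, 0.3110).
Then the next iterate is (p, q)₁ = (-0.7257, 1.3110).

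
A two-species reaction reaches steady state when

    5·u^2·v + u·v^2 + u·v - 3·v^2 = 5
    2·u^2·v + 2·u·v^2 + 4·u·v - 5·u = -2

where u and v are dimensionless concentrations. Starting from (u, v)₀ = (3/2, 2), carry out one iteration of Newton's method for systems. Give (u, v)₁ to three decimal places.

At (3/2, 2): F = (14.500, 27.500).
Jacobian J = [[10·u·v + v^2 + v, 5·u^2 + 2·u·v + u - 6·v], [4·u·v + 2·v^2 + 4·v - 5, 2·u^2 + 4·u·v + 4·u]].
At the point, J = [[36.000, 6.750], [23.000, 22.500]] (det J = 654.750).
Solving J·Δ = −F gives Δ = (-0.215, -1.003).
Then the next iterate is (u, v)₁ = (1.285, 0.997).

(1.285, 0.997)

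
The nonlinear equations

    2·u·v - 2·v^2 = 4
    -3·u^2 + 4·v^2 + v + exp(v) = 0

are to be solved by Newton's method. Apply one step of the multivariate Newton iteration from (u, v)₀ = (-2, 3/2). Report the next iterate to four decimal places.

At (-2, 3/2): F = (-14.5000, 2.981689).
Jacobian J = [[2·v, 2·u - 4·v], [-6·u, 8·v + exp(v) + 1]].
At the point, J = [[3.0000, -10.0000], [12.0000, 17.481689]] (det J = 172.445067).
Solving J·Δ = −F gives Δ = (1.2970, -1.0609).
Then the next iterate is (u, v)₁ = (-0.7030, 0.4391).

(-0.7030, 0.4391)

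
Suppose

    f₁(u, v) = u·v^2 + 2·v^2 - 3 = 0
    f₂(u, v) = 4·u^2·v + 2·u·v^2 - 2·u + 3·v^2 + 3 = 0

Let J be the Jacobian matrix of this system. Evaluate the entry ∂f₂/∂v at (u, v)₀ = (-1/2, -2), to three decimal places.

-7.000

∂f₂/∂v = 4·u^2 + 4·u·v + 6·v.
At (-1/2, -2) this is -7.000.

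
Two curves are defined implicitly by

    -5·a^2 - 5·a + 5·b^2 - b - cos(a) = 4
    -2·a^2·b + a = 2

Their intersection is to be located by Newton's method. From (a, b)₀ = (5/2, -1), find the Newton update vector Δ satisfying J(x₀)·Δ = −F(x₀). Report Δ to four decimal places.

At (5/2, -1): F = (-40.948856, 13.0000).
Jacobian J = [[-10·a + sin(a) - 5, 10·b - 1], [-4·a·b + 1, -2·a^2]].
At the point, J = [[-29.401528, -11.0000], [11.0000, -12.5000]] (det J = 488.519098).
Solving J·Δ = −F gives Δ = (-1.3405, -0.1396).

(-1.3405, -0.1396)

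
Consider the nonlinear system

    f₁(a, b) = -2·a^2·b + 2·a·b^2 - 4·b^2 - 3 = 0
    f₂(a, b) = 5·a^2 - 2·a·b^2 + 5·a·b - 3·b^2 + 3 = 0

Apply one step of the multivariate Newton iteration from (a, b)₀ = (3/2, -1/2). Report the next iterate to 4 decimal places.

At (3/2, -1/2): F = (-1.0000, 9.0000).
Jacobian J = [[-4·a·b + 2·b^2, -2·a^2 + 4·a·b - 8·b], [10·a - 2·b^2 + 5·b, -4·a·b + 5·a - 6·b]].
At the point, J = [[3.5000, -3.5000], [12.0000, 13.5000]] (det J = 89.2500).
Solving J·Δ = −F gives Δ = (-0.2017, -0.4874).
Then the next iterate is (a, b)₁ = (1.2983, -0.9874).

(1.2983, -0.9874)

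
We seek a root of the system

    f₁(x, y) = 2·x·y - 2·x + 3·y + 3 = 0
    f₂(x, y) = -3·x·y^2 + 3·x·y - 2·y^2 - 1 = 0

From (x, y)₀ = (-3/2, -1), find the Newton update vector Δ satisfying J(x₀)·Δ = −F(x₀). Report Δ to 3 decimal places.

(1.500, -0.316)

At (-3/2, -1): F = (6.000, 6.000).
Jacobian J = [[2·y - 2, 2·x + 3], [-3·y^2 + 3·y, -6·x·y + 3·x - 4·y]].
At the point, J = [[-4.000, 0.000], [-6.000, -9.500]] (det J = 38.000).
Solving J·Δ = −F gives Δ = (1.500, -0.316).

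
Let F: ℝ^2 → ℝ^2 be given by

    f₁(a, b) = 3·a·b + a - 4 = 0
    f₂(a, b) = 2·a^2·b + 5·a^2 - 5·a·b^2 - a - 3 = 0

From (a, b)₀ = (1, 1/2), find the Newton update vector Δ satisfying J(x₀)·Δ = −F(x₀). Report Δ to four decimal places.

(0.0612, 0.4490)

At (1, 1/2): F = (-1.5000, 0.7500).
Jacobian J = [[3·b + 1, 3·a], [4·a·b + 10·a - 5·b^2 - 1, 2·a^2 - 10·a·b]].
At the point, J = [[2.5000, 3.0000], [9.7500, -3.0000]] (det J = -36.7500).
Solving J·Δ = −F gives Δ = (0.0612, 0.4490).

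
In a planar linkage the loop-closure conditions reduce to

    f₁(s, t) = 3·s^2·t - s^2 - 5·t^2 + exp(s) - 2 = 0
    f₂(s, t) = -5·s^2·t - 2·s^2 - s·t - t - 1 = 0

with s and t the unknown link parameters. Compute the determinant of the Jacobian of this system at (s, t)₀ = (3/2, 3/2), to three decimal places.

-453.498

J = [[6·s·t - 2·s + exp(s), 3·s^2 - 10·t], [-10·s·t - 4·s - t, -5·s^2 - s - 1]].
At the point, J = [[14.98169, -8.250], [-30.000, -13.750]].
det J = -453.498.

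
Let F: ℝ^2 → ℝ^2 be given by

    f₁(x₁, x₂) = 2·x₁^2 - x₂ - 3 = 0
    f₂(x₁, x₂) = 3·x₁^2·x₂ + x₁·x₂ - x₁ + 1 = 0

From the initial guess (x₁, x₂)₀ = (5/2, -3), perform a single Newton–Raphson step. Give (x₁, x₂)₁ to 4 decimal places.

(1.2745, -2.7554)

At (5/2, -3): F = (12.5000, -65.2500).
Jacobian J = [[4·x₁, -1], [6·x₁·x₂ + x₂ - 1, 3·x₁^2 + x₁]].
At the point, J = [[10.0000, -1.0000], [-49.0000, 21.2500]] (det J = 163.5000).
Solving J·Δ = −F gives Δ = (-1.2255, 0.2446).
Then the next iterate is (x₁, x₂)₁ = (1.2745, -2.7554).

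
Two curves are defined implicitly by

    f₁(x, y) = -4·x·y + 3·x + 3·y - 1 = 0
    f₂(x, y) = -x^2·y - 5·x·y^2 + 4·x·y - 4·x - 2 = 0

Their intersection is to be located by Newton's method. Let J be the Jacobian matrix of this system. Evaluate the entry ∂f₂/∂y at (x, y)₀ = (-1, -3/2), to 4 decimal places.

-20.0000

∂f₂/∂y = -x^2 - 10·x·y + 4·x.
At (-1, -3/2) this is -20.0000.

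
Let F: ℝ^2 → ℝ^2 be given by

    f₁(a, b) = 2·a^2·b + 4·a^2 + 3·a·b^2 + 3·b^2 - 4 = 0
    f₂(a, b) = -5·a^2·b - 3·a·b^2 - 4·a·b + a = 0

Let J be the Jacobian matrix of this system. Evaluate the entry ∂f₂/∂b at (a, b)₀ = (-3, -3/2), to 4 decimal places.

-60.0000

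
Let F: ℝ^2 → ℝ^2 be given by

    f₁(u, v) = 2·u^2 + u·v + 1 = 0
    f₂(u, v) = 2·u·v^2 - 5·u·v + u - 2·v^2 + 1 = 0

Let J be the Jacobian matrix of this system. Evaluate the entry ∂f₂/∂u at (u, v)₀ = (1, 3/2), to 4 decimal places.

∂f₂/∂u = 2·v^2 - 5·v + 1.
At (1, 3/2) this is -2.0000.

-2.0000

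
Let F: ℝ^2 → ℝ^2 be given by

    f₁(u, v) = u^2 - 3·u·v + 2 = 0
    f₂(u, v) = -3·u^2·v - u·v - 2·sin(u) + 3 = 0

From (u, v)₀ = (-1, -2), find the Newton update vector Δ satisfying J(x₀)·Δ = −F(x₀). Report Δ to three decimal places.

(0.794, -0.059)

At (-1, -2): F = (-3.000, 8.68294).
Jacobian J = [[2·u - 3·v, -3·u], [-6·u·v - v - 2·cos(u), -3·u^2 - u]].
At the point, J = [[4.000, 3.000], [-11.08060, -2.000]] (det J = 25.24181).
Solving J·Δ = −F gives Δ = (0.794, -0.059).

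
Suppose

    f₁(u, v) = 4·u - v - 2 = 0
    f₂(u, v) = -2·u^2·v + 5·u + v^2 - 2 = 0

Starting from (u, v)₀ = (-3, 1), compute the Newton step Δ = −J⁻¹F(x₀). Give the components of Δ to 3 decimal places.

At (-3, 1): F = (-15.000, -34.000).
Jacobian J = [[4, -1], [-4·u·v + 5, -2·u^2 + 2·v]].
At the point, J = [[4.000, -1.000], [17.000, -16.000]] (det J = -47.000).
Solving J·Δ = −F gives Δ = (4.383, 2.532).

(4.383, 2.532)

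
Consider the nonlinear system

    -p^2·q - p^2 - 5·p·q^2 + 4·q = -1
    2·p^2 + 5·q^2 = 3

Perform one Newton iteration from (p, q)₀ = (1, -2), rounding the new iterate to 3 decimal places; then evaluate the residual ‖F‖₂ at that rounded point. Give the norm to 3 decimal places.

At (1, -2): F = (-26.000, 19.000).
Jacobian J = [[-2·p·q - 2·p - 5·q^2, -p^2 - 10·p·q + 4], [4·p, 10·q]].
At the point, J = [[-18.000, 23.000], [4.000, -20.000]] (det J = 268.000).
Solving J·Δ = −F gives Δ = (-0.310, 0.888).
Then the next iterate is (p, q)₁ = (0.690, -1.112).
Re-evaluating at (0.690, -1.112): F = (-7.66075, 4.13492), so ‖F‖₂ = 8.705.

8.705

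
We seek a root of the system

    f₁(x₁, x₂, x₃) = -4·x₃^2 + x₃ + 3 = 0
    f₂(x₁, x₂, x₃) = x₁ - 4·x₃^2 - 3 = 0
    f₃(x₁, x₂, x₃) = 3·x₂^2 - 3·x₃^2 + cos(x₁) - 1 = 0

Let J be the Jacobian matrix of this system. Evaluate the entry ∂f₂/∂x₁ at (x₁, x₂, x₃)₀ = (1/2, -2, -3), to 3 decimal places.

∂f₂/∂x₁ = 1.
At (1/2, -2, -3) this is 1.000.

1.000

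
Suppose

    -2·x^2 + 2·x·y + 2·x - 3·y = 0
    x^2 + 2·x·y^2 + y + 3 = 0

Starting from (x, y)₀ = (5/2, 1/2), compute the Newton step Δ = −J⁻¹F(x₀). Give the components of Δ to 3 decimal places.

(-1.151, -0.778)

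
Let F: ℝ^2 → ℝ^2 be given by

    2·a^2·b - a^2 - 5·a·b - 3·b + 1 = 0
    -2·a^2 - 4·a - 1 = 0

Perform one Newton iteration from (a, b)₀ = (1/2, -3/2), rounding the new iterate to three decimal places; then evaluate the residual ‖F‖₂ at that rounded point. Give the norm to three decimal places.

1.791

At (1/2, -3/2): F = (8.250, -3.500).
Jacobian J = [[4·a·b - 2·a - 5·b, 2·a^2 - 5·a - 3], [-4·a - 4, 0]].
At the point, J = [[3.500, -5.000], [-6.000, 0.000]] (det J = -30.000).
Solving J·Δ = −F gives Δ = (-0.583, 1.242).
Then the next iterate is (a, b)₁ = (-0.083, -0.258).
Re-evaluating at (-0.083, -0.258): F = (1.65649, -0.68178), so ‖F‖₂ = 1.791.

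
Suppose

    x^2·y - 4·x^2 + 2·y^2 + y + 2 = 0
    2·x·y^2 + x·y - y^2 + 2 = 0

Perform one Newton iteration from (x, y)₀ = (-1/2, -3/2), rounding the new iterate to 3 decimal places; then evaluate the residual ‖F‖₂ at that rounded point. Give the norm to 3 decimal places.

At (-1/2, -3/2): F = (3.625, -1.750).
Jacobian J = [[2·x·y - 8·x, x^2 + 4·y + 1], [2·y^2 + y, 4·x·y + x - 2·y]].
At the point, J = [[5.500, -4.750], [3.000, 5.500]] (det J = 44.500).
Solving J·Δ = −F gives Δ = (-0.261, 0.461).
Then the next iterate is (x, y)₁ = (-0.761, -1.039).
Re-evaluating at (-0.761, -1.039): F = (0.20185, 0.06813), so ‖F‖₂ = 0.213.

0.213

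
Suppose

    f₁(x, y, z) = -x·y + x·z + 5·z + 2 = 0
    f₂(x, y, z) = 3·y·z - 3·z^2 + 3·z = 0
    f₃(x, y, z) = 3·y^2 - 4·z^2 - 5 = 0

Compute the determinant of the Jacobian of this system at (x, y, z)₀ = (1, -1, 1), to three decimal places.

-120.000

J = [[-y + z, -x, x + 5], [0, 3·z, 3·y - 6·z + 3], [0, 6·y, -8·z]].
At the point, J = [[2.000, -1.000, 6.000], [0.000, 3.000, -6.000], [0.000, -6.000, -8.000]].
det J = -120.000.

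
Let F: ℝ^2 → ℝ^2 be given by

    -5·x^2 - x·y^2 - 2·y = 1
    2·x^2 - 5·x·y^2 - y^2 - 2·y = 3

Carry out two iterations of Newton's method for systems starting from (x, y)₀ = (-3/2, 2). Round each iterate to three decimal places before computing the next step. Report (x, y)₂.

At (-3/2, 2): F = (-10.250, 23.500).
Jacobian J = [[-10·x - y^2, -2·x·y - 2], [4·x - 5·y^2, -10·x·y - 2·y - 2]].
At the point, J = [[11.000, 4.000], [-26.000, 24.000]] (det J = 368.000).
Solving J·Δ = −F gives Δ = (0.924, 0.022).
Then the next iterate is (x, y)₁ = (-0.576, 2.022).
Round to (-0.576, 2.022) and repeat: F = (-4.34791, 1.30590), J = [[1.67152, 0.32934], [-22.74642, 5.60272]].
Δ = (1.471, 5.738), so (x, y)₂ = (0.895, 7.760).

(0.895, 7.760)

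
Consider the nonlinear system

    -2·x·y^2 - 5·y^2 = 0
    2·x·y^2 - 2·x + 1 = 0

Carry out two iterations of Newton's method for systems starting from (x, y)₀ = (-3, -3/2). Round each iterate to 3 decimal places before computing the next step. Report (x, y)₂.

At (-3, -3/2): F = (2.250, -6.500).
Jacobian J = [[-2·y^2, -4·x·y - 10·y], [2·y^2 - 2, 4·x·y]].
At the point, J = [[-4.500, -3.000], [2.500, 18.000]] (det J = -73.500).
Solving J·Δ = −F gives Δ = (0.286, 0.321).
Then the next iterate is (x, y)₁ = (-2.714, -1.179).
Round to (-2.714, -1.179) and repeat: F = (0.59494, -1.11714), J = [[-2.78008, -1.00922], [0.78008, 12.79922]].
Δ = (0.186, 0.076), so (x, y)₂ = (-2.528, -1.103).

(-2.528, -1.103)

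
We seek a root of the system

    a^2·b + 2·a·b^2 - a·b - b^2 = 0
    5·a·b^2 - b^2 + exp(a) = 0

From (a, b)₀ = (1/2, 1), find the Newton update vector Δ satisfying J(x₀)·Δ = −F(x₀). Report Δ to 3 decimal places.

(-0.005, -1.039)

At (1/2, 1): F = (-0.250, 3.14872).
Jacobian J = [[2·a·b + 2·b^2 - b, a^2 + 4·a·b - a - 2·b], [5·b^2 + exp(a), 10·a·b - 2·b]].
At the point, J = [[2.000, -0.250], [6.64872, 3.000]] (det J = 7.66218).
Solving J·Δ = −F gives Δ = (-0.005, -1.039).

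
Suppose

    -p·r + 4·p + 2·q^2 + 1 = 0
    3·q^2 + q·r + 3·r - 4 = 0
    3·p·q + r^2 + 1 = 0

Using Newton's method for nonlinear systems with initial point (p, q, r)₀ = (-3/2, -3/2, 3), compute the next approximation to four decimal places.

At (-3/2, -3/2, 3): F = (4.0000, 7.2500, 16.7500).
Jacobian J = [[-r + 4, 4·q, -p], [0, 6·q + r, q + 3], [3·q, 3·p, 2·r]].
At the point, J = [[1.0000, -6.0000, 1.5000], [0.0000, -6.0000, 1.5000], [-4.5000, -4.5000, 6.0000]] (det J = -29.2500).
Solving J·Δ = −F gives Δ = (3.2500, 1.3782, 0.6795).
Then the next iterate is (p, q, r)₁ = (1.7500, -0.1218, 3.6795).

(1.7500, -0.1218, 3.6795)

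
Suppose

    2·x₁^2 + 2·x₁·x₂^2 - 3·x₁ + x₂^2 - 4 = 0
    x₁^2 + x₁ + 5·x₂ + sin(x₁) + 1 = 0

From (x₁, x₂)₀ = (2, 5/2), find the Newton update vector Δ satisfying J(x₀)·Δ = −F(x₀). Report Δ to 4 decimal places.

(-13.4329, 8.2330)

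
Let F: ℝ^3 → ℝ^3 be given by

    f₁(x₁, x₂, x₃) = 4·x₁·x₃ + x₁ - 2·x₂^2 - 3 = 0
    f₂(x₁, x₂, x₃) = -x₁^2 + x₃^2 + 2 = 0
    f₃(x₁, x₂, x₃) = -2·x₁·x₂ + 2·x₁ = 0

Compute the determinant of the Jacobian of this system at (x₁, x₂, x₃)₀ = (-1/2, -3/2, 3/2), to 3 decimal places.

67.000

J = [[4·x₃ + 1, -4·x₂, 4·x₁], [-2·x₁, 0, 2·x₃], [-2·x₂ + 2, -2·x₁, 0]].
At the point, J = [[7.000, 6.000, -2.000], [1.000, 0.000, 3.000], [5.000, 1.000, 0.000]].
det J = 67.000.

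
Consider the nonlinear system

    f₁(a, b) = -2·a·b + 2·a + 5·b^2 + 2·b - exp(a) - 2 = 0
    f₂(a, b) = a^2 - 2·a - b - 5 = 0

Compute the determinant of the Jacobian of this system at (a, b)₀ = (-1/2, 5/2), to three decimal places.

J = [[-2·b - exp(a) + 2, -2·a + 10·b + 2], [2·a - 2, -1]].
At the point, J = [[-3.60653, 28.000], [-3.000, -1.000]].
det J = 87.607.

87.607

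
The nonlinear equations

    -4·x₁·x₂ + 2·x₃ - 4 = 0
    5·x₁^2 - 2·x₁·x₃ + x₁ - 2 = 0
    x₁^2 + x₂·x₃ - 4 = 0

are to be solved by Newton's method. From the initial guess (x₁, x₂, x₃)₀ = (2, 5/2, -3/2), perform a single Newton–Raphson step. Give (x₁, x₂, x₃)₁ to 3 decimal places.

(1.188, 0.547, 0.128)

At (2, 5/2, -3/2): F = (-27.000, 26.000, -3.750).
Jacobian J = [[-4·x₂, -4·x₁, 2], [10·x₁ - 2·x₃ + 1, 0, -2·x₁], [2·x₁, x₃, x₂]].
At the point, J = [[-10.000, -8.000, 2.000], [24.000, 0.000, -4.000], [4.000, -1.500, 2.500]] (det J = 596.000).
Solving J·Δ = −F gives Δ = (-0.812, -1.953, 1.628).
Then the next iterate is (x₁, x₂, x₃)₁ = (1.188, 0.547, 0.128).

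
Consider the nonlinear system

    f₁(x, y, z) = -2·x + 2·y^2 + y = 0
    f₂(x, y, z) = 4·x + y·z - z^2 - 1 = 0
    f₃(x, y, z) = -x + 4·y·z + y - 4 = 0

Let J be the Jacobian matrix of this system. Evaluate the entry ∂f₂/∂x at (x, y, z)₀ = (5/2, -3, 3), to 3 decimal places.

∂f₂/∂x = 4.
At (5/2, -3, 3) this is 4.000.

4.000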